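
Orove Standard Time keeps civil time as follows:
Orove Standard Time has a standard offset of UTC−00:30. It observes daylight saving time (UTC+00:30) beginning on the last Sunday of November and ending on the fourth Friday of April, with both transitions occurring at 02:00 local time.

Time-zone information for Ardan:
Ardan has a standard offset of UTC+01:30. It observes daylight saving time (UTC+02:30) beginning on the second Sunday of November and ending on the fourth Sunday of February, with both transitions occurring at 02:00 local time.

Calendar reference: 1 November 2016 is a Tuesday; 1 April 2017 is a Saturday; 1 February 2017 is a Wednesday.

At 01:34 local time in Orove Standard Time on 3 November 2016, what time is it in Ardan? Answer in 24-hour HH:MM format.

03:34

1 November 2016 is a Tuesday, so Sundays fall on 6, 13, 20, 27; the last is November 27.
1 April 2017 is a Saturday, so the first Friday is April 7 and the fourth is April 28.
3 November 2016 is outside the daylight-saving period (27 November 2016 – 28 April 2017), so Orove Standard Time is on standard time, UTC−00:30.
01:34 Orove Standard Time + 0h30m = 02:04 UTC.
1 November 2016 is a Tuesday, so the first Sunday is November 6 and the second is November 13.
1 February 2017 is a Wednesday, so the first Sunday is February 5 and the fourth is February 26.
At the standard offset (UTC+01:30), 02:04 UTC + 1h30m = 03:34 Ardan standard time.
Daylight saving runs 13 November 2016 – 26 February 2017; the standard-time date in Ardan, 3 November 2016, is outside that window, so Ardan is on standard time at UTC+01:30.
02:04 UTC + 1h30m = 03:34 Ardan.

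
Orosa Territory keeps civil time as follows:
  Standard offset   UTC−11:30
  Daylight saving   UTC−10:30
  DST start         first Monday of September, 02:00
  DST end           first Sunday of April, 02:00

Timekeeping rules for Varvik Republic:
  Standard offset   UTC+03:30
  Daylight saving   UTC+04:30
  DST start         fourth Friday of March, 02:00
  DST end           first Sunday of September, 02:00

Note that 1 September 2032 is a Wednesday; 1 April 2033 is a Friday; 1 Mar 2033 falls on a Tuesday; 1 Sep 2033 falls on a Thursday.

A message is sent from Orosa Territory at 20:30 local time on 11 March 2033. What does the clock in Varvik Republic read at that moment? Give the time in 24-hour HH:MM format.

10:30

1 September 2032 is a Wednesday, so the first Monday is September 6.
1 April 2033 is a Friday, so the first Sunday is April 3.
11 March 2033 lies within the daylight-saving period (6 September 2032 – 3 April 2033), so Orosa Territory is on daylight time, UTC−10:30.
20:30 Orosa Territory + 10h30m = 07:00 UTC (rolling into the next day, 12 March 2033).
1 March 2033 is a Tuesday, so the first Friday is March 4 and the fourth is March 25.
1 September 2033 is a Thursday, so the first Sunday is September 4.
At the standard offset (UTC+03:30), 07:00 UTC + 3h30m = 10:30 Varvik Republic standard time.
The standard-time date in Varvik Republic, 12 March 2033, does not fall between 25 March and 4 September, so daylight saving is not in effect and Varvik Republic is at UTC+03:30.
07:00 UTC + 3h30m = 10:30 Varvik Republic.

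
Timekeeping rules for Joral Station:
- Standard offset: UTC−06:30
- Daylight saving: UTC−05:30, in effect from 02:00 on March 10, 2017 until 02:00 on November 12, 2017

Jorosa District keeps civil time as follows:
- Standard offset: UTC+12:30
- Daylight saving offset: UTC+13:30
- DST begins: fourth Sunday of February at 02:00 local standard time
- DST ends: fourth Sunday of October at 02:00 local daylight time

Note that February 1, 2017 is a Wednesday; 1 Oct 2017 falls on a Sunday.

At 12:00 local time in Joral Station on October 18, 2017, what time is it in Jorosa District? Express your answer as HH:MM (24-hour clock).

07:00

October 18, 2017 lies within the daylight-saving period (10 March – 12 November), so Joral Station is on daylight time, UTC−05:30.
12:00 Joral Station + 5h30m = 17:30 UTC.
1 February 2017 is a Wednesday, so the first Sunday is February 5 and the fourth is February 26.
1 October 2017 is a Sunday, so the first Sunday is October 1 and the fourth is October 22.
At the standard offset (UTC+12:30), 17:30 UTC + 12h30m = 06:00 Jorosa District standard time (rolling into the next day, 19 October 2017).
The standard-time date in Jorosa District, October 19, 2017, lies within the daylight-saving period (26 February – 22 October), so Jorosa District is on daylight time, UTC+13:30.
17:30 UTC + 13h30m = 07:00 Jorosa District (rolling into the next day, 19 October 2017).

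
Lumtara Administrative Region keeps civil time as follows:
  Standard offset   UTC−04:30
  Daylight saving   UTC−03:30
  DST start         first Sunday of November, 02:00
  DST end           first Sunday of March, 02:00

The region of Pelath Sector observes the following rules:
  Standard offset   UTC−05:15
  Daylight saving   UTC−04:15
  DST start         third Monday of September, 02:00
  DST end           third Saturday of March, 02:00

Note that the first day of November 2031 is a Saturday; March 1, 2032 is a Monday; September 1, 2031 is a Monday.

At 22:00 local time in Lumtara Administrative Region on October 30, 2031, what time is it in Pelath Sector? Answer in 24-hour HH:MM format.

22:15

1 November 2031 is a Saturday, so the first Sunday is November 2.
1 March 2032 is a Monday, so the first Sunday is March 7.
October 30, 2031 does not fall between 2 November 2031 and 7 March 2032, so daylight saving is not in effect and Lumtara Administrative Region is at UTC−04:30.
22:00 Lumtara Administrative Region + 4h30m = 02:30 UTC (rolling into the next day, 31 October 2031).
1 September 2031 is a Monday, so the first Monday is September 1 and the third is September 15.
1 March 2032 is a Monday, so the first Saturday is March 6 and the third is March 20.
At the standard offset (UTC−05:15), 02:30 UTC − 5h15m = 21:15 Pelath Sector standard time (rolling into the previous day, 30 October 2031).
Daylight saving runs 15 September 2031 – 20 March 2032; the standard-time date in Pelath Sector, October 30, 2031, is inside that window, so Pelath Sector is at UTC−04:15.
02:30 UTC − 4h15m = 22:15 Pelath Sector (rolling into the previous day, 30 October 2031).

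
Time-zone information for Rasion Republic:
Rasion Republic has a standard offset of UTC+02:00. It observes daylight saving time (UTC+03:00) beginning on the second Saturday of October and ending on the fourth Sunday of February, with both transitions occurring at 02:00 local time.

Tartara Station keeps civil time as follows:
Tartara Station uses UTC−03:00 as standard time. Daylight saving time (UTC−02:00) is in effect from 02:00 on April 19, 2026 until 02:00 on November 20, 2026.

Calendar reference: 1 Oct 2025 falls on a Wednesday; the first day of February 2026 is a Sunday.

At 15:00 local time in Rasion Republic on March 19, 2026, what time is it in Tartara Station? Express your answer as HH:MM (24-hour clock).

10:00

1 October 2025 is a Wednesday, so the first Saturday is October 4 and the second is October 11.
1 February 2026 is a Sunday, so the first Sunday is February 1 and the fourth is February 22.
Daylight saving runs 11 October 2025 – 22 February 2026; March 19, 2026 is outside that window, so Rasion Republic is on standard time at UTC+02:00.
15:00 Rasion Republic − 2h = 13:00 UTC.
At the standard offset (UTC−03:00), 13:00 UTC − 3h = 10:00 Tartara Station standard time.
The standard-time date in Tartara Station, March 19, 2026, is outside the daylight-saving period (19 April – 20 November), so Tartara Station is on standard time, UTC−03:00.
13:00 UTC − 3h = 10:00 Tartara Station.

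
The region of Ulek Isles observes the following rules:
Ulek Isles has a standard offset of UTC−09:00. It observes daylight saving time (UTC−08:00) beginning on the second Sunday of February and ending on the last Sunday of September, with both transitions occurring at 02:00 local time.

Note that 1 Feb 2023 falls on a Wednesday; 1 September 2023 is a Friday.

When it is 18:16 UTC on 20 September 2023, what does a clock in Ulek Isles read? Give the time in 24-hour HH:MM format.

1 February 2023 is a Wednesday, so the first Sunday is February 5 and the second is February 12.
1 September 2023 is a Friday, so Sundays fall on 3, 10, 17, 24; the last is September 24.
At the standard offset (UTC−09:00), 18:16 UTC − 9h = 09:16 Ulek Isles standard time.
The standard-time date in Ulek Isles, 20 September 2023, lies within the daylight-saving period (12 February – 24 September), so Ulek Isles is on daylight time, UTC−08:00.
18:16 UTC − 8h = 10:16 local.

10:16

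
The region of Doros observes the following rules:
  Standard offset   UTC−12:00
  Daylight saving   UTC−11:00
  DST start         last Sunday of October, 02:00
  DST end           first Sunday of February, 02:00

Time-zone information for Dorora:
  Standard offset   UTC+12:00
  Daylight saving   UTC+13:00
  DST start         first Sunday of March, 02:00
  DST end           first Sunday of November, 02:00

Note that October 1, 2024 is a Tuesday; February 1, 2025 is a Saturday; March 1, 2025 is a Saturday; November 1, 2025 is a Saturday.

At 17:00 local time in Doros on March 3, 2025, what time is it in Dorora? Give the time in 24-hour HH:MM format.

18:00

1 October 2024 is a Tuesday, so Sundays fall on 6, 13, 20, 27; the last is October 27.
1 February 2025 is a Saturday, so the first Sunday is February 2.
Daylight saving runs 27 October 2024 – 2 February 2025; March 3, 2025 is outside that window, so Doros is on standard time at UTC−12:00.
17:00 Doros + 12h = 05:00 UTC (rolling into the next day, 4 March 2025).
1 March 2025 is a Saturday, so the first Sunday is March 2.
1 November 2025 is a Saturday, so the first Sunday is November 2.
At the standard offset (UTC+12:00), 05:00 UTC + 12h = 17:00 Dorora standard time.
Daylight saving runs 2 March – 2 November; the standard-time date in Dorora, March 4, 2025, is inside that window, so Dorora is at UTC+13:00.
05:00 UTC + 13h = 18:00 Dorora.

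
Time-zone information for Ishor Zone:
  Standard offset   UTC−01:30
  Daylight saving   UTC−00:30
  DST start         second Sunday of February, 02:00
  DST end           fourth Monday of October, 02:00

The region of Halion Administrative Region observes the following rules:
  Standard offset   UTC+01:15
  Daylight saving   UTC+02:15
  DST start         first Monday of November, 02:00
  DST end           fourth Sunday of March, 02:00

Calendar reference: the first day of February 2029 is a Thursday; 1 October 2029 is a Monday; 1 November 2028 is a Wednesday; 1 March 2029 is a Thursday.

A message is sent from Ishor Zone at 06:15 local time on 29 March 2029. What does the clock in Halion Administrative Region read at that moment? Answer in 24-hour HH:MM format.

1 February 2029 is a Thursday, so the first Sunday is February 4 and the second is February 11.
1 October 2029 is a Monday, so the first Monday is October 1 and the fourth is October 22.
29 March 2029 lies within the daylight-saving period (11 February – 22 October), so Ishor Zone is on daylight time, UTC−00:30.
06:15 Ishor Zone + 0h30m = 06:45 UTC.
1 November 2028 is a Wednesday, so the first Monday is November 6.
1 March 2029 is a Thursday, so the first Sunday is March 4 and the fourth is March 25.
At the standard offset (UTC+01:15), 06:45 UTC + 1h15m = 08:00 Halion Administrative Region standard time.
Daylight saving runs 6 November 2028 – 25 March 2029; the standard-time date in Halion Administrative Region, 29 March 2029, is outside that window, so Halion Administrative Region is on standard time at UTC+01:15.
06:45 UTC + 1h15m = 08:00 Halion Administrative Region.

08:00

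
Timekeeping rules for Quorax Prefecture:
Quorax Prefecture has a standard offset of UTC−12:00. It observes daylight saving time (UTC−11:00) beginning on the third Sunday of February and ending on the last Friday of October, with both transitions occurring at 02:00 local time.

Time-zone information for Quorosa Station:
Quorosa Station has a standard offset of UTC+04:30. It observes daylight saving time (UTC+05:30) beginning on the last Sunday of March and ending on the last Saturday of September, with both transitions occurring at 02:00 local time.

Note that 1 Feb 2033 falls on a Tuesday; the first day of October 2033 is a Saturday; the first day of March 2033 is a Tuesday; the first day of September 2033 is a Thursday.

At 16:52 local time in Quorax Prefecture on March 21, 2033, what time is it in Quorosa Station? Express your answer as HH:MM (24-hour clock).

08:22

1 February 2033 is a Tuesday, so the first Sunday is February 6 and the third is February 20.
1 October 2033 is a Saturday, so Fridays fall on 7, 14, 21, 28; the last is October 28.
Daylight saving runs 20 February – 28 October; March 21, 2033 is inside that window, so Quorax Prefecture is at UTC−11:00.
16:52 Quorax Prefecture + 11h = 03:52 UTC (rolling into the next day, 22 March 2033).
1 March 2033 is a Tuesday, so Sundays fall on 6, 13, 20, 27; the last is March 27.
1 September 2033 is a Thursday, so Saturdays fall on 3, 10, 17, 24; the last is September 24.
At the standard offset (UTC+04:30), 03:52 UTC + 4h30m = 08:22 Quorosa Station standard time.
The standard-time date in Quorosa Station, March 22, 2033, does not fall between 27 March and 24 September, so daylight saving is not in effect and Quorosa Station is at UTC+04:30.
03:52 UTC + 4h30m = 08:22 Quorosa Station.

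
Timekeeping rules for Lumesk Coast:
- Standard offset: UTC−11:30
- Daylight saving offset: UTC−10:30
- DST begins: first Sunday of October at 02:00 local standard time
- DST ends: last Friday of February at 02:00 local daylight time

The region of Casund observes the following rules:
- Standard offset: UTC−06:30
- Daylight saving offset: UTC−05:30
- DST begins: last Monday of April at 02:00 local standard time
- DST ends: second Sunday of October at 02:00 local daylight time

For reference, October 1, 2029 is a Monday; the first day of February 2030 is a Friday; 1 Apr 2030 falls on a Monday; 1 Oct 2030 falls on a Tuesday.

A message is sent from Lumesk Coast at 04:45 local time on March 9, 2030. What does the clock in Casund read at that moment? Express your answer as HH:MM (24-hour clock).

09:45

1 October 2029 is a Monday, so the first Sunday is October 7.
1 February 2030 is a Friday, so Fridays fall on 1, 8, 15, 22; the last is February 22.
March 9, 2030 does not fall between 7 October 2029 and 22 February 2030, so daylight saving is not in effect and Lumesk Coast is at UTC−11:30.
04:45 Lumesk Coast + 11h30m = 16:15 UTC.
1 April 2030 is a Monday, so Mondays fall on 1, 8, 15, 22, 29; the last is April 29.
1 October 2030 is a Tuesday, so the first Sunday is October 6 and the second is October 13.
At the standard offset (UTC−06:30), 16:15 UTC − 6h30m = 09:45 Casund standard time.
Daylight saving runs 29 April – 13 October; the standard-time date in Casund, March 9, 2030, is outside that window, so Casund is on standard time at UTC−06:30.
16:15 UTC − 6h30m = 09:45 Casund.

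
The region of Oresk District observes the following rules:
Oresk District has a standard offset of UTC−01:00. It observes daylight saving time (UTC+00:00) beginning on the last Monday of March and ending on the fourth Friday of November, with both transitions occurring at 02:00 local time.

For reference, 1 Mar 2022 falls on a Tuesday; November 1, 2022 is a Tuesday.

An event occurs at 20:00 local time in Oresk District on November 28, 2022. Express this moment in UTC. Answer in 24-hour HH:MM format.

21:00

1 March 2022 is a Tuesday, so Mondays fall on 7, 14, 21, 28; the last is March 28.
1 November 2022 is a Tuesday, so the first Friday is November 4 and the fourth is November 25.
November 28, 2022 is outside the daylight-saving period (28 March – 25 November), so Oresk District is on standard time, UTC−01:00.
20:00 local + 1h = 21:00 UTC.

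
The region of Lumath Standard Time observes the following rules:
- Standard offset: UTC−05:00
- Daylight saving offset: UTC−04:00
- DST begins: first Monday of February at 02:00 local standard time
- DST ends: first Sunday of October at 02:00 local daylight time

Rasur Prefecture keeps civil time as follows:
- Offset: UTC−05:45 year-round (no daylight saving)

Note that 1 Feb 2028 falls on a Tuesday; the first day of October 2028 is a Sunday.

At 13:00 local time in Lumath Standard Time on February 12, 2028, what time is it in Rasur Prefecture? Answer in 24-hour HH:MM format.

11:15

1 February 2028 is a Tuesday, so the first Monday is February 7.
1 October 2028 is a Sunday, so the first Sunday is October 1.
February 12, 2028 falls between 7 February and 1 October, so daylight saving is in effect and Lumath Standard Time is at UTC−04:00.
13:00 Lumath Standard Time + 4h = 17:00 UTC.
Rasur Prefecture stays on UTC−05:45 all year.
17:00 UTC − 5h45m = 11:15 Rasur Prefecture.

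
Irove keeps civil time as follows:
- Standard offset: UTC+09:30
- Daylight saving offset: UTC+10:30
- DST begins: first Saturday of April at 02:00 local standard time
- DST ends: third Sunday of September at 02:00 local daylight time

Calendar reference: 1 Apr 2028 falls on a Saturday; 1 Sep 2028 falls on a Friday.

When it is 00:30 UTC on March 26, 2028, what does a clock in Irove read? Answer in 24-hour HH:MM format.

1 April 2028 is a Saturday, so the first Saturday is April 1.
1 September 2028 is a Friday, so the first Sunday is September 3 and the third is September 17.
At the standard offset (UTC+09:30), 00:30 UTC + 9h30m = 10:00 Irove standard time.
Daylight saving runs 1 April – 17 September; the standard-time date in Irove, March 26, 2028, is outside that window, so Irove is on standard time at UTC+09:30.
00:30 UTC + 9h30m = 10:00 local.

10:00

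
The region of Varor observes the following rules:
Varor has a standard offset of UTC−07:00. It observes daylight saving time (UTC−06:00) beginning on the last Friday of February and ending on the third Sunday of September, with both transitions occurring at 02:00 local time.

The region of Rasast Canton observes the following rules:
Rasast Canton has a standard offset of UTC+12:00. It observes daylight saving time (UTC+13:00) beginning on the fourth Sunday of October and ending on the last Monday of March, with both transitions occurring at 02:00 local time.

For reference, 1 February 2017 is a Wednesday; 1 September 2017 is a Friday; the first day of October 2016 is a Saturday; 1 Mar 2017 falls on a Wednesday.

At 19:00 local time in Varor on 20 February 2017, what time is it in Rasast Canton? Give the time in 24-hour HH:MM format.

15:00

1 February 2017 is a Wednesday, so Fridays fall on 3, 10, 17, 24; the last is February 24.
1 September 2017 is a Friday, so the first Sunday is September 3 and the third is September 17.
20 February 2017 is outside the daylight-saving period (24 February – 17 September), so Varor is on standard time, UTC−07:00.
19:00 Varor + 7h = 02:00 UTC (rolling into the next day, 21 February 2017).
1 October 2016 is a Saturday, so the first Sunday is October 2 and the fourth is October 23.
1 March 2017 is a Wednesday, so Mondays fall on 6, 13, 20, 27; the last is March 27.
At the standard offset (UTC+12:00), 02:00 UTC + 12h = 14:00 Rasast Canton standard time.
The standard-time date in Rasast Canton, 21 February 2017, lies within the daylight-saving period (23 October 2016 – 27 March 2017), so Rasast Canton is on daylight time, UTC+13:00.
02:00 UTC + 13h = 15:00 Rasast Canton.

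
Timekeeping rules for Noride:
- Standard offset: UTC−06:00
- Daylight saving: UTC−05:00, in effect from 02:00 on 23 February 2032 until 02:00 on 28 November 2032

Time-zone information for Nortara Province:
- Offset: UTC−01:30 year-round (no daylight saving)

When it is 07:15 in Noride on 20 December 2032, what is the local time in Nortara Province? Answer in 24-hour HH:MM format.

20 December 2032 does not fall between 23 February and 28 November, so daylight saving is not in effect and Noride is at UTC−06:00.
07:15 Noride + 6h = 13:15 UTC.
Nortara Province stays on UTC−01:30 all year.
13:15 UTC − 1h30m = 11:45 Nortara Province.

11:45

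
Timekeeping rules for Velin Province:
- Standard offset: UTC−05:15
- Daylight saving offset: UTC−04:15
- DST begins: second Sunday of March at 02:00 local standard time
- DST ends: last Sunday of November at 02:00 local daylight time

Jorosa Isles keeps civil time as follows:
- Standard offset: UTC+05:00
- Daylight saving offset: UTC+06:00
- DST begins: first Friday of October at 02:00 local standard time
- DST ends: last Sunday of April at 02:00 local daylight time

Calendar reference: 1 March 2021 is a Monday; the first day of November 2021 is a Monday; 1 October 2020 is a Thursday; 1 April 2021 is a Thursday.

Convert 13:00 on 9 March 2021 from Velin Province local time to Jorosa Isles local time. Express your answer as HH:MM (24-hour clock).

1 March 2021 is a Monday, so the first Sunday is March 7 and the second is March 14.
1 November 2021 is a Monday, so Sundays fall on 7, 14, 21, 28; the last is November 28.
Daylight saving runs 14 March – 28 November; 9 March 2021 is outside that window, so Velin Province is on standard time at UTC−05:15.
13:00 Velin Province + 5h15m = 18:15 UTC.
1 October 2020 is a Thursday, so the first Friday is October 2.
1 April 2021 is a Thursday, so Sundays fall on 4, 11, 18, 25; the last is April 25.
At the standard offset (UTC+05:00), 18:15 UTC + 5h = 23:15 Jorosa Isles standard time.
The standard-time date in Jorosa Isles, 9 March 2021, falls between 2 October 2020 and 25 April 2021, so daylight saving is in effect and Jorosa Isles is at UTC+06:00.
18:15 UTC + 6h = 00:15 Jorosa Isles (rolling into the next day, 10 March 2021).

00:15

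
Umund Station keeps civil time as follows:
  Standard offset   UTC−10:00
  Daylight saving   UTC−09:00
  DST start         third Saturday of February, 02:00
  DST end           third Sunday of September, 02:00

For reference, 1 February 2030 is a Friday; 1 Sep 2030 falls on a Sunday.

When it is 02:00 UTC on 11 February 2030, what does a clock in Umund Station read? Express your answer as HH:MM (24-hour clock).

16:00

1 February 2030 is a Friday, so the first Saturday is February 2 and the third is February 16.
1 September 2030 is a Sunday, so the first Sunday is September 1 and the third is September 15.
At the standard offset (UTC−10:00), 02:00 UTC − 10h = 16:00 Umund Station standard time (rolling into the previous day, 10 February 2030).
The standard-time date in Umund Station, 10 February 2030, is outside the daylight-saving period (16 February – 15 September), so Umund Station is on standard time, UTC−10:00.
02:00 UTC − 10h = 16:00 local (rolling into the previous day, 10 February 2030).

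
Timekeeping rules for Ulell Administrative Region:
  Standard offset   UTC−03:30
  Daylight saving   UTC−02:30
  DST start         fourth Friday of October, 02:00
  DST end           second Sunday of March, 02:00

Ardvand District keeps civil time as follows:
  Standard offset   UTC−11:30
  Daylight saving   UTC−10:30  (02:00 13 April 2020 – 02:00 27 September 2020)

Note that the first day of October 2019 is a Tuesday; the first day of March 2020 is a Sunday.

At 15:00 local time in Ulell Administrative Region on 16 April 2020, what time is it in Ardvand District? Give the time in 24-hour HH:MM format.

08:00

1 October 2019 is a Tuesday, so the first Friday is October 4 and the fourth is October 25.
1 March 2020 is a Sunday, so the first Sunday is March 1 and the second is March 8.
16 April 2020 is outside the daylight-saving period (25 October 2019 – 8 March 2020), so Ulell Administrative Region is on standard time, UTC−03:30.
15:00 Ulell Administrative Region + 3h30m = 18:30 UTC.
At the standard offset (UTC−11:30), 18:30 UTC − 11h30m = 07:00 Ardvand District standard time.
The standard-time date in Ardvand District, 16 April 2020, falls between 13 April and 27 September, so daylight saving is in effect and Ardvand District is at UTC−10:30.
18:30 UTC − 10h30m = 08:00 Ardvand District.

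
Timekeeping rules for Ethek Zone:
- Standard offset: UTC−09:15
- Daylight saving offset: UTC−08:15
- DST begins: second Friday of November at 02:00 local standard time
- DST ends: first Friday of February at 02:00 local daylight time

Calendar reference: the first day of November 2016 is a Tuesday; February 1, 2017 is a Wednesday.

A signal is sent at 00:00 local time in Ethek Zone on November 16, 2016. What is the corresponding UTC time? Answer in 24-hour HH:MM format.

1 November 2016 is a Tuesday, so the first Friday is November 4 and the second is November 11.
1 February 2017 is a Wednesday, so the first Friday is February 3.
November 16, 2016 lies within the daylight-saving period (11 November 2016 – 3 February 2017), so Ethek Zone is on daylight time, UTC−08:15.
00:00 local + 8h15m = 08:15 UTC.

08:15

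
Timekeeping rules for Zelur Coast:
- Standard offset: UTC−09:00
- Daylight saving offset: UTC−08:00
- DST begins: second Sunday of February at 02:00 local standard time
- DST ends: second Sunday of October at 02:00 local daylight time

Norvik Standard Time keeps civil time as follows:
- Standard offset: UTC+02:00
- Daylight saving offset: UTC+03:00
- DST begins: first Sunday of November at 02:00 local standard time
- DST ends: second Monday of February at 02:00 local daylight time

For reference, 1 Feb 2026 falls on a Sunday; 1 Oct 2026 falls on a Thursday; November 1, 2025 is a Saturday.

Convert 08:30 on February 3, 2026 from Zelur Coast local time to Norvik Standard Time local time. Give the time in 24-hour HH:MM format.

1 February 2026 is a Sunday, so the first Sunday is February 1 and the second is February 8.
1 October 2026 is a Thursday, so the first Sunday is October 4 and the second is October 11.
February 3, 2026 does not fall between 8 February and 11 October, so daylight saving is not in effect and Zelur Coast is at UTC−09:00.
08:30 Zelur Coast + 9h = 17:30 UTC.
1 November 2025 is a Saturday, so the first Sunday is November 2.
1 February 2026 is a Sunday, so the first Monday is February 2 and the second is February 9.
At the standard offset (UTC+02:00), 17:30 UTC + 2h = 19:30 Norvik Standard Time standard time.
The standard-time date in Norvik Standard Time, February 3, 2026, falls between 2 November 2025 and 9 February 2026, so daylight saving is in effect and Norvik Standard Time is at UTC+03:00.
17:30 UTC + 3h = 20:30 Norvik Standard Time.

20:30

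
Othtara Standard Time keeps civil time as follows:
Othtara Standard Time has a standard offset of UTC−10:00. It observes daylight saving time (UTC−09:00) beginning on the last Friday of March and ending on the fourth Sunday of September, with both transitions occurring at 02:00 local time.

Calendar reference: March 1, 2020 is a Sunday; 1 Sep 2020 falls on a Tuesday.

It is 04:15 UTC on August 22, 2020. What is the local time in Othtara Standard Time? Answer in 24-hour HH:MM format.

19:15

1 March 2020 is a Sunday, so Fridays fall on 6, 13, 20, 27; the last is March 27.
1 September 2020 is a Tuesday, so the first Sunday is September 6 and the fourth is September 27.
At the standard offset (UTC−10:00), 04:15 UTC − 10h = 18:15 Othtara Standard Time standard time (rolling into the previous day, 21 August 2020).
The standard-time date in Othtara Standard Time, August 21, 2020, lies within the daylight-saving period (27 March – 27 September), so Othtara Standard Time is on daylight time, UTC−09:00.
04:15 UTC − 9h = 19:15 local (rolling into the previous day, 21 August 2020).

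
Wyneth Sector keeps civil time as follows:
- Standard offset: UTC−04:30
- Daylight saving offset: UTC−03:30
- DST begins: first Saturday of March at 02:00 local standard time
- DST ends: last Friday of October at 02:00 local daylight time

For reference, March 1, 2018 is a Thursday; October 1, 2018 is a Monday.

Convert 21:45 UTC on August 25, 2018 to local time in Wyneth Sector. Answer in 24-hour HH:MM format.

18:15

1 March 2018 is a Thursday, so the first Saturday is March 3.
1 October 2018 is a Monday, so Fridays fall on 5, 12, 19, 26; the last is October 26.
At the standard offset (UTC−04:30), 21:45 UTC − 4h30m = 17:15 Wyneth Sector standard time.
Daylight saving runs 3 March – 26 October; the standard-time date in Wyneth Sector, August 25, 2018, is inside that window, so Wyneth Sector is at UTC−03:30.
21:45 UTC − 3h30m = 18:15 local.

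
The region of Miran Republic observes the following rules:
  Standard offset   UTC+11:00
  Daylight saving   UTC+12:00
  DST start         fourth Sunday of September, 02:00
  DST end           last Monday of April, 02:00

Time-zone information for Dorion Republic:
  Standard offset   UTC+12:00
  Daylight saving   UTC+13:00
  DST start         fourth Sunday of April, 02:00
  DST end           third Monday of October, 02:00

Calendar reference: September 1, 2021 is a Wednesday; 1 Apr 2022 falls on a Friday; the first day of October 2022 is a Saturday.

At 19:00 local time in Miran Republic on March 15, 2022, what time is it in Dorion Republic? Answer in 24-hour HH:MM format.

1 September 2021 is a Wednesday, so the first Sunday is September 5 and the fourth is September 26.
1 April 2022 is a Friday, so Mondays fall on 4, 11, 18, 25; the last is April 25.
March 15, 2022 lies within the daylight-saving period (26 September 2021 – 25 April 2022), so Miran Republic is on daylight time, UTC+12:00.
19:00 Miran Republic − 12h = 07:00 UTC.
1 April 2022 is a Friday, so the first Sunday is April 3 and the fourth is April 24.
1 October 2022 is a Saturday, so the first Monday is October 3 and the third is October 17.
At the standard offset (UTC+12:00), 07:00 UTC + 12h = 19:00 Dorion Republic standard time.
The standard-time date in Dorion Republic, March 15, 2022, is outside the daylight-saving period (24 April – 17 October), so Dorion Republic is on standard time, UTC+12:00.
07:00 UTC + 12h = 19:00 Dorion Republic.

19:00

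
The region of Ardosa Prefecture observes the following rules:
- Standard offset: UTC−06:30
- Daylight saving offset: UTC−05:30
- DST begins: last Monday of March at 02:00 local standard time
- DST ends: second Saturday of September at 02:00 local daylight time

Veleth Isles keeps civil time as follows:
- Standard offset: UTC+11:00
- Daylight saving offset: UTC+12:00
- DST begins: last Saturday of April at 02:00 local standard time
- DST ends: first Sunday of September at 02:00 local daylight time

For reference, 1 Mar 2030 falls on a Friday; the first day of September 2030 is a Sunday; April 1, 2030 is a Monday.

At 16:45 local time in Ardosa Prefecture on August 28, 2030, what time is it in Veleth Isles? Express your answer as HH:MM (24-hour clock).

1 March 2030 is a Friday, so Mondays fall on 4, 11, 18, 25; the last is March 25.
1 September 2030 is a Sunday, so the first Saturday is September 7 and the second is September 14.
August 28, 2030 falls between 25 March and 14 September, so daylight saving is in effect and Ardosa Prefecture is at UTC−05:30.
16:45 Ardosa Prefecture + 5h30m = 22:15 UTC.
1 April 2030 is a Monday, so Saturdays fall on 6, 13, 20, 27; the last is April 27.
1 September 2030 is a Sunday, so the first Sunday is September 1.
At the standard offset (UTC+11:00), 22:15 UTC + 11h = 09:15 Veleth Isles standard time (rolling into the next day, 29 August 2030).
Daylight saving runs 27 April – 1 September; the standard-time date in Veleth Isles, August 29, 2030, is inside that window, so Veleth Isles is at UTC+12:00.
22:15 UTC + 12h = 10:15 Veleth Isles (rolling into the next day, 29 August 2030).

10:15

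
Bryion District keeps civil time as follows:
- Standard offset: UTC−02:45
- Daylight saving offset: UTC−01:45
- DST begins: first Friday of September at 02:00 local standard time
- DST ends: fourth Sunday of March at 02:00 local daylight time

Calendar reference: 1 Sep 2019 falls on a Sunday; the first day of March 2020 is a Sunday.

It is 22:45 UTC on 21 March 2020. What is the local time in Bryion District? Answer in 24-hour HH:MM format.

21:00

1 September 2019 is a Sunday, so the first Friday is September 6.
1 March 2020 is a Sunday, so the first Sunday is March 1 and the fourth is March 22.
At the standard offset (UTC−02:45), 22:45 UTC − 2h45m = 20:00 Bryion District standard time.
Daylight saving runs 6 September 2019 – 22 March 2020; the standard-time date in Bryion District, 21 March 2020, is inside that window, so Bryion District is at UTC−01:45.
22:45 UTC − 1h45m = 21:00 local.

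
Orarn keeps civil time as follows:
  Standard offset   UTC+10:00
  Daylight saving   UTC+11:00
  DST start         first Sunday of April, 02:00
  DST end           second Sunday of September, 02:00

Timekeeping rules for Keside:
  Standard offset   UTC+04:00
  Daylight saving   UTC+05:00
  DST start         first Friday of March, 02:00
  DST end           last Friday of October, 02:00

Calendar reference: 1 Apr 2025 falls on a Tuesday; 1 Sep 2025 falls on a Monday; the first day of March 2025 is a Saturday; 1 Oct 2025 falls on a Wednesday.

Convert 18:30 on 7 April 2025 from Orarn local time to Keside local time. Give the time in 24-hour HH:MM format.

12:30

1 April 2025 is a Tuesday, so the first Sunday is April 6.
1 September 2025 is a Monday, so the first Sunday is September 7 and the second is September 14.
Daylight saving runs 6 April – 14 September; 7 April 2025 is inside that window, so Orarn is at UTC+11:00.
18:30 Orarn − 11h = 07:30 UTC.
1 March 2025 is a Saturday, so the first Friday is March 7.
1 October 2025 is a Wednesday, so Fridays fall on 3, 10, 17, 24, 31; the last is October 31.
At the standard offset (UTC+04:00), 07:30 UTC + 4h = 11:30 Keside standard time.
The standard-time date in Keside, 7 April 2025, lies within the daylight-saving period (7 March – 31 October), so Keside is on daylight time, UTC+05:00.
07:30 UTC + 5h = 12:30 Keside.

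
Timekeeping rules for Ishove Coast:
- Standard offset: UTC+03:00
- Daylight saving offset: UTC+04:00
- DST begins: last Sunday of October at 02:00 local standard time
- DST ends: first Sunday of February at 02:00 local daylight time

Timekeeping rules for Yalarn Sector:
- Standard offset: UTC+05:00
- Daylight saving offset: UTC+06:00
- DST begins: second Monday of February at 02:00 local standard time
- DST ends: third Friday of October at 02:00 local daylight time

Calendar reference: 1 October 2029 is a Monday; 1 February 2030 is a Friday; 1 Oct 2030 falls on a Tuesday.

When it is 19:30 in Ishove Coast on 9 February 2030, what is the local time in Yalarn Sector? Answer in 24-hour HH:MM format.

21:30

1 October 2029 is a Monday, so Sundays fall on 7, 14, 21, 28; the last is October 28.
1 February 2030 is a Friday, so the first Sunday is February 3.
9 February 2030 is outside the daylight-saving period (28 October 2029 – 3 February 2030), so Ishove Coast is on standard time, UTC+03:00.
19:30 Ishove Coast − 3h = 16:30 UTC.
1 February 2030 is a Friday, so the first Monday is February 4 and the second is February 11.
1 October 2030 is a Tuesday, so the first Friday is October 4 and the third is October 18.
At the standard offset (UTC+05:00), 16:30 UTC + 5h = 21:30 Yalarn Sector standard time.
The standard-time date in Yalarn Sector, 9 February 2030, is outside the daylight-saving period (11 February – 18 October), so Yalarn Sector is on standard time, UTC+05:00.
16:30 UTC + 5h = 21:30 Yalarn Sector.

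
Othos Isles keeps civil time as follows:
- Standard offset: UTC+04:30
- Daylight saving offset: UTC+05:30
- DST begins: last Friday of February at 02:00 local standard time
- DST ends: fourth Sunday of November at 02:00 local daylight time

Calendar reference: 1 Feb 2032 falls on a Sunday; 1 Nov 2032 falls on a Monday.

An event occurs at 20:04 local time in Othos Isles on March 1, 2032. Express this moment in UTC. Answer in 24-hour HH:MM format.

1 February 2032 is a Sunday, so Fridays fall on 6, 13, 20, 27; the last is February 27.
1 November 2032 is a Monday, so the first Sunday is November 7 and the fourth is November 28.
Daylight saving runs 27 February – 28 November; March 1, 2032 is inside that window, so Othos Isles is at UTC+05:30.
20:04 local − 5h30m = 14:34 UTC.

14:34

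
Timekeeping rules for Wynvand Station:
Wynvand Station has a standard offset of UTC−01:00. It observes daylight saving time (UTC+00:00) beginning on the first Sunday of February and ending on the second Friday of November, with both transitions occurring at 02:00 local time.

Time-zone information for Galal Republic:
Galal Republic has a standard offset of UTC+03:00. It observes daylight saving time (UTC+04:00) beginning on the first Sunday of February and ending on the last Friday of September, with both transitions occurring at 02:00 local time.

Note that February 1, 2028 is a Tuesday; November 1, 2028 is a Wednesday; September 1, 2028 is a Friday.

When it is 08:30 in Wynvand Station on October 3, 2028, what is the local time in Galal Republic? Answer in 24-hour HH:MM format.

1 February 2028 is a Tuesday, so the first Sunday is February 6.
1 November 2028 is a Wednesday, so the first Friday is November 3 and the second is November 10.
October 3, 2028 falls between 6 February and 10 November, so daylight saving is in effect and Wynvand Station is at UTC+00:00.
08:30 Wynvand Station − 0h = 08:30 UTC.
1 February 2028 is a Tuesday, so the first Sunday is February 6.
1 September 2028 is a Friday, so Fridays fall on 1, 8, 15, 22, 29; the last is September 29.
At the standard offset (UTC+03:00), 08:30 UTC + 3h = 11:30 Galal Republic standard time.
The standard-time date in Galal Republic, October 3, 2028, is outside the daylight-saving period (6 February – 29 September), so Galal Republic is on standard time, UTC+03:00.
08:30 UTC + 3h = 11:30 Galal Republic.

11:30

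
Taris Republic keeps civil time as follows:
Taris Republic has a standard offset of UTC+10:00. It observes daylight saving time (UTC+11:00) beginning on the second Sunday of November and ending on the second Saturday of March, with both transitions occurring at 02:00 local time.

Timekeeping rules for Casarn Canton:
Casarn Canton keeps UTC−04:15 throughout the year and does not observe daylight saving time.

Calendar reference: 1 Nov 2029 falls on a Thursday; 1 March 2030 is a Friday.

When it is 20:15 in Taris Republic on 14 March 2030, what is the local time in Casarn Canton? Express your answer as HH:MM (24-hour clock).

1 November 2029 is a Thursday, so the first Sunday is November 4 and the second is November 11.
1 March 2030 is a Friday, so the first Saturday is March 2 and the second is March 9.
14 March 2030 does not fall between 11 November 2029 and 9 March 2030, so daylight saving is not in effect and Taris Republic is at UTC+10:00.
20:15 Taris Republic − 10h = 10:15 UTC.
Casarn Canton stays on UTC−04:15 all year.
10:15 UTC − 4h15m = 06:00 Casarn Canton.

06:00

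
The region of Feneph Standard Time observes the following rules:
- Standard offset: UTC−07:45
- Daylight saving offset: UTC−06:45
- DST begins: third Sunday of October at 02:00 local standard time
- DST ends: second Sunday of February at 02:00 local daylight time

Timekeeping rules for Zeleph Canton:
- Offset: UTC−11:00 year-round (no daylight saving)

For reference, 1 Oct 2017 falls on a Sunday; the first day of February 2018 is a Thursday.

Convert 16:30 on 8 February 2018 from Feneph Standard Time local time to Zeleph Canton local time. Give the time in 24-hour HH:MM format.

1 October 2017 is a Sunday, so the first Sunday is October 1 and the third is October 15.
1 February 2018 is a Thursday, so the first Sunday is February 4 and the second is February 11.
8 February 2018 lies within the daylight-saving period (15 October 2017 – 11 February 2018), so Feneph Standard Time is on daylight time, UTC−06:45.
16:30 Feneph Standard Time + 6h45m = 23:15 UTC.
Zeleph Canton stays on UTC−11:00 all year.
23:15 UTC − 11h = 12:15 Zeleph Canton.

12:15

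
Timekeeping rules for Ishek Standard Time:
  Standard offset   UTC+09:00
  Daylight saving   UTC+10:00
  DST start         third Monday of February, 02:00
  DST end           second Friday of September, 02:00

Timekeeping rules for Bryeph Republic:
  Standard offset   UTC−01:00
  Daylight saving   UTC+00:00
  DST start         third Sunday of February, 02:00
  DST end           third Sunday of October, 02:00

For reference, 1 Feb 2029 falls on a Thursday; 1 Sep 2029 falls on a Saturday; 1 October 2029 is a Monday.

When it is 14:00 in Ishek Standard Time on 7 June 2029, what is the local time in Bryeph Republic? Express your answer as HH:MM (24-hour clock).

04:00

1 February 2029 is a Thursday, so the first Monday is February 5 and the third is February 19.
1 September 2029 is a Saturday, so the first Friday is September 7 and the second is September 14.
7 June 2029 falls between 19 February and 14 September, so daylight saving is in effect and Ishek Standard Time is at UTC+10:00.
14:00 Ishek Standard Time − 10h = 04:00 UTC.
1 February 2029 is a Thursday, so the first Sunday is February 4 and the third is February 18.
1 October 2029 is a Monday, so the first Sunday is October 7 and the third is October 21.
At the standard offset (UTC−01:00), 04:00 UTC − 1h = 03:00 Bryeph Republic standard time.
Daylight saving runs 18 February – 21 October; the standard-time date in Bryeph Republic, 7 June 2029, is inside that window, so Bryeph Republic is at UTC+00:00.
04:00 UTC + 0h = 04:00 Bryeph Republic.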